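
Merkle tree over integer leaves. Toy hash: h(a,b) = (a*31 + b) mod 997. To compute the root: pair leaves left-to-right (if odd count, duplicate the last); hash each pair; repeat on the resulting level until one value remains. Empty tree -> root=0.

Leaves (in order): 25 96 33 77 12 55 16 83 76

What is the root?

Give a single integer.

Answer: 764

Derivation:
L0: [25, 96, 33, 77, 12, 55, 16, 83, 76]
L1: h(25,96)=(25*31+96)%997=871 h(33,77)=(33*31+77)%997=103 h(12,55)=(12*31+55)%997=427 h(16,83)=(16*31+83)%997=579 h(76,76)=(76*31+76)%997=438 -> [871, 103, 427, 579, 438]
L2: h(871,103)=(871*31+103)%997=185 h(427,579)=(427*31+579)%997=855 h(438,438)=(438*31+438)%997=58 -> [185, 855, 58]
L3: h(185,855)=(185*31+855)%997=608 h(58,58)=(58*31+58)%997=859 -> [608, 859]
L4: h(608,859)=(608*31+859)%997=764 -> [764]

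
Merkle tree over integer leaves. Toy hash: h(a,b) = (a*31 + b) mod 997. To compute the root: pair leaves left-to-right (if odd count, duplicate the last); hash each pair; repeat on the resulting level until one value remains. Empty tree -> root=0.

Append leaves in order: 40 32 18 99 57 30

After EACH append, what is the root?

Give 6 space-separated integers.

After append 40 (leaves=[40]):
  L0: [40]
  root=40
After append 32 (leaves=[40, 32]):
  L0: [40, 32]
  L1: h(40,32)=(40*31+32)%997=275 -> [275]
  root=275
After append 18 (leaves=[40, 32, 18]):
  L0: [40, 32, 18]
  L1: h(40,32)=(40*31+32)%997=275 h(18,18)=(18*31+18)%997=576 -> [275, 576]
  L2: h(275,576)=(275*31+576)%997=128 -> [128]
  root=128
After append 99 (leaves=[40, 32, 18, 99]):
  L0: [40, 32, 18, 99]
  L1: h(40,32)=(40*31+32)%997=275 h(18,99)=(18*31+99)%997=657 -> [275, 657]
  L2: h(275,657)=(275*31+657)%997=209 -> [209]
  root=209
After append 57 (leaves=[40, 32, 18, 99, 57]):
  L0: [40, 32, 18, 99, 57]
  L1: h(40,32)=(40*31+32)%997=275 h(18,99)=(18*31+99)%997=657 h(57,57)=(57*31+57)%997=827 -> [275, 657, 827]
  L2: h(275,657)=(275*31+657)%997=209 h(827,827)=(827*31+827)%997=542 -> [209, 542]
  L3: h(209,542)=(209*31+542)%997=42 -> [42]
  root=42
After append 30 (leaves=[40, 32, 18, 99, 57, 30]):
  L0: [40, 32, 18, 99, 57, 30]
  L1: h(40,32)=(40*31+32)%997=275 h(18,99)=(18*31+99)%997=657 h(57,30)=(57*31+30)%997=800 -> [275, 657, 800]
  L2: h(275,657)=(275*31+657)%997=209 h(800,800)=(800*31+800)%997=675 -> [209, 675]
  L3: h(209,675)=(209*31+675)%997=175 -> [175]
  root=175

Answer: 40 275 128 209 42 175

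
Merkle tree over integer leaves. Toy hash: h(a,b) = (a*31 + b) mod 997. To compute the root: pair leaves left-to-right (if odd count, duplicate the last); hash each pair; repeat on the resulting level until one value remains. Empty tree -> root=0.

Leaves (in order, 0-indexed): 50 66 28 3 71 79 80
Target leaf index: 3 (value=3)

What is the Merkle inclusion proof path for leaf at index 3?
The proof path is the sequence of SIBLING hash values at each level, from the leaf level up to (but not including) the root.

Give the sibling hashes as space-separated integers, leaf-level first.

Answer: 28 619 459

Derivation:
L0 (leaves): [50, 66, 28, 3, 71, 79, 80], target index=3
L1: h(50,66)=(50*31+66)%997=619 [pair 0] h(28,3)=(28*31+3)%997=871 [pair 1] h(71,79)=(71*31+79)%997=286 [pair 2] h(80,80)=(80*31+80)%997=566 [pair 3] -> [619, 871, 286, 566]
  Sibling for proof at L0: 28
L2: h(619,871)=(619*31+871)%997=120 [pair 0] h(286,566)=(286*31+566)%997=459 [pair 1] -> [120, 459]
  Sibling for proof at L1: 619
L3: h(120,459)=(120*31+459)%997=191 [pair 0] -> [191]
  Sibling for proof at L2: 459
Root: 191
Proof path (sibling hashes from leaf to root): [28, 619, 459]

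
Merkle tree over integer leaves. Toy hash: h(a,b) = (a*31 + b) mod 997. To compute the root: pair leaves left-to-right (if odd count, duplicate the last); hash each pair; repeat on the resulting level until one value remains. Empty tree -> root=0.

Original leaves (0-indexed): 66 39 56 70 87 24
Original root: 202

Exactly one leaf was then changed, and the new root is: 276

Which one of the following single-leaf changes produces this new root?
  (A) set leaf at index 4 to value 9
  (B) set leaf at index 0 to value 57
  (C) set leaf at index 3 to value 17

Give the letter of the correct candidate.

Original leaves: [66, 39, 56, 70, 87, 24]
Target new root: 276
Try each candidate change and compute the resulting root:
Candidate A: set leaf[4] = 9 -> leaves = [66, 39, 56, 70, 9, 24]
  L0: [66, 39, 56, 70, 9, 24]
  L1: h(66,39)=(66*31+39)%997=91 h(56,70)=(56*31+70)%997=809 h(9,24)=(9*31+24)%997=303 -> [91, 809, 303]
  L2: h(91,809)=(91*31+809)%997=639 h(303,303)=(303*31+303)%997=723 -> [639, 723]
  L3: h(639,723)=(639*31+723)%997=592 -> [592]
  root = 592 != target 276
Candidate B: set leaf[0] = 57 -> leaves = [57, 39, 56, 70, 87, 24]
  L0: [57, 39, 56, 70, 87, 24]
  L1: h(57,39)=(57*31+39)%997=809 h(56,70)=(56*31+70)%997=809 h(87,24)=(87*31+24)%997=727 -> [809, 809, 727]
  L2: h(809,809)=(809*31+809)%997=963 h(727,727)=(727*31+727)%997=333 -> [963, 333]
  L3: h(963,333)=(963*31+333)%997=276 -> [276]
  root = 276 == target 276  ** MATCH **
Candidate C: set leaf[3] = 17 -> leaves = [66, 39, 56, 17, 87, 24]
  L0: [66, 39, 56, 17, 87, 24]
  L1: h(66,39)=(66*31+39)%997=91 h(56,17)=(56*31+17)%997=756 h(87,24)=(87*31+24)%997=727 -> [91, 756, 727]
  L2: h(91,756)=(91*31+756)%997=586 h(727,727)=(727*31+727)%997=333 -> [586, 333]
  L3: h(586,333)=(586*31+333)%997=553 -> [553]
  root = 553 != target 276
Candidate B produces the target root.

Answer: B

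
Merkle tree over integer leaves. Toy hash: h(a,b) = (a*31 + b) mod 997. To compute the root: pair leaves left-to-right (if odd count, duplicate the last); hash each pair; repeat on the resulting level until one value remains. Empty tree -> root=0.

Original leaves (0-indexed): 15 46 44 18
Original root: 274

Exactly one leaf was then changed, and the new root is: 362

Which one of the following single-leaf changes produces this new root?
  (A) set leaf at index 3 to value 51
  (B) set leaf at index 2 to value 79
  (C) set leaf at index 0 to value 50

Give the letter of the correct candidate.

Original leaves: [15, 46, 44, 18]
Target new root: 362
Try each candidate change and compute the resulting root:
Candidate A: set leaf[3] = 51 -> leaves = [15, 46, 44, 51]
  L0: [15, 46, 44, 51]
  L1: h(15,46)=(15*31+46)%997=511 h(44,51)=(44*31+51)%997=418 -> [511, 418]
  L2: h(511,418)=(511*31+418)%997=307 -> [307]
  root = 307 != target 362
Candidate B: set leaf[2] = 79 -> leaves = [15, 46, 79, 18]
  L0: [15, 46, 79, 18]
  L1: h(15,46)=(15*31+46)%997=511 h(79,18)=(79*31+18)%997=473 -> [511, 473]
  L2: h(511,473)=(511*31+473)%997=362 -> [362]
  root = 362 == target 362  ** MATCH **
Candidate C: set leaf[0] = 50 -> leaves = [50, 46, 44, 18]
  L0: [50, 46, 44, 18]
  L1: h(50,46)=(50*31+46)%997=599 h(44,18)=(44*31+18)%997=385 -> [599, 385]
  L2: h(599,385)=(599*31+385)%997=11 -> [11]
  root = 11 != target 362
Candidate B produces the target root.

Answer: B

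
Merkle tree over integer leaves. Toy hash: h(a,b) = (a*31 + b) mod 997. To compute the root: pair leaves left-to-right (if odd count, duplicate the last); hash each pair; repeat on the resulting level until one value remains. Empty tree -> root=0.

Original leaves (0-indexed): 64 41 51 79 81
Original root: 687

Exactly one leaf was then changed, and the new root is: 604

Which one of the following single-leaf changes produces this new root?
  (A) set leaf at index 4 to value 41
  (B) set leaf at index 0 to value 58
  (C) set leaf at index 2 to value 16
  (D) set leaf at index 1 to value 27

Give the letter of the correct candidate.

Original leaves: [64, 41, 51, 79, 81]
Target new root: 604
Try each candidate change and compute the resulting root:
Candidate A: set leaf[4] = 41 -> leaves = [64, 41, 51, 79, 41]
  L0: [64, 41, 51, 79, 41]
  L1: h(64,41)=(64*31+41)%997=31 h(51,79)=(51*31+79)%997=663 h(41,41)=(41*31+41)%997=315 -> [31, 663, 315]
  L2: h(31,663)=(31*31+663)%997=627 h(315,315)=(315*31+315)%997=110 -> [627, 110]
  L3: h(627,110)=(627*31+110)%997=604 -> [604]
  root = 604 == target 604  ** MATCH **
Candidate B: set leaf[0] = 58 -> leaves = [58, 41, 51, 79, 81]
  L0: [58, 41, 51, 79, 81]
  L1: h(58,41)=(58*31+41)%997=842 h(51,79)=(51*31+79)%997=663 h(81,81)=(81*31+81)%997=598 -> [842, 663, 598]
  L2: h(842,663)=(842*31+663)%997=843 h(598,598)=(598*31+598)%997=193 -> [843, 193]
  L3: h(843,193)=(843*31+193)%997=404 -> [404]
  root = 404 != target 604
Candidate C: set leaf[2] = 16 -> leaves = [64, 41, 16, 79, 81]
  L0: [64, 41, 16, 79, 81]
  L1: h(64,41)=(64*31+41)%997=31 h(16,79)=(16*31+79)%997=575 h(81,81)=(81*31+81)%997=598 -> [31, 575, 598]
  L2: h(31,575)=(31*31+575)%997=539 h(598,598)=(598*31+598)%997=193 -> [539, 193]
  L3: h(539,193)=(539*31+193)%997=950 -> [950]
  root = 950 != target 604
Candidate D: set leaf[1] = 27 -> leaves = [64, 27, 51, 79, 81]
  L0: [64, 27, 51, 79, 81]
  L1: h(64,27)=(64*31+27)%997=17 h(51,79)=(51*31+79)%997=663 h(81,81)=(81*31+81)%997=598 -> [17, 663, 598]
  L2: h(17,663)=(17*31+663)%997=193 h(598,598)=(598*31+598)%997=193 -> [193, 193]
  L3: h(193,193)=(193*31+193)%997=194 -> [194]
  root = 194 != target 604
Candidate A produces the target root.

Answer: A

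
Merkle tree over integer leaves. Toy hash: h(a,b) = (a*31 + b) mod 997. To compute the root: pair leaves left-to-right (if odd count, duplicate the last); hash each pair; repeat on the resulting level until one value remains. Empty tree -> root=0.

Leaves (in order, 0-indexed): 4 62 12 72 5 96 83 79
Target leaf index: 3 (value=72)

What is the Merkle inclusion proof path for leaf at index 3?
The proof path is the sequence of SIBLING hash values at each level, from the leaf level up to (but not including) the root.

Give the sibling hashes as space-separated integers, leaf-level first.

Answer: 12 186 463

Derivation:
L0 (leaves): [4, 62, 12, 72, 5, 96, 83, 79], target index=3
L1: h(4,62)=(4*31+62)%997=186 [pair 0] h(12,72)=(12*31+72)%997=444 [pair 1] h(5,96)=(5*31+96)%997=251 [pair 2] h(83,79)=(83*31+79)%997=658 [pair 3] -> [186, 444, 251, 658]
  Sibling for proof at L0: 12
L2: h(186,444)=(186*31+444)%997=228 [pair 0] h(251,658)=(251*31+658)%997=463 [pair 1] -> [228, 463]
  Sibling for proof at L1: 186
L3: h(228,463)=(228*31+463)%997=552 [pair 0] -> [552]
  Sibling for proof at L2: 463
Root: 552
Proof path (sibling hashes from leaf to root): [12, 186, 463]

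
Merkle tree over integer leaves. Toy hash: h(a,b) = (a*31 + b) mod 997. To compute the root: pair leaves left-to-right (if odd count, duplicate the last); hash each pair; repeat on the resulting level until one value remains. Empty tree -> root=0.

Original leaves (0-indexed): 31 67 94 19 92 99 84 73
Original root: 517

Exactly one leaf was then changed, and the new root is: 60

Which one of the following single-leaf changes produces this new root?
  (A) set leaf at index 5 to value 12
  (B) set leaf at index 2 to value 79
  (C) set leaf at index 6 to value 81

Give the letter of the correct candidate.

Answer: B

Derivation:
Original leaves: [31, 67, 94, 19, 92, 99, 84, 73]
Target new root: 60
Try each candidate change and compute the resulting root:
Candidate A: set leaf[5] = 12 -> leaves = [31, 67, 94, 19, 92, 12, 84, 73]
  L0: [31, 67, 94, 19, 92, 12, 84, 73]
  L1: h(31,67)=(31*31+67)%997=31 h(94,19)=(94*31+19)%997=939 h(92,12)=(92*31+12)%997=870 h(84,73)=(84*31+73)%997=683 -> [31, 939, 870, 683]
  L2: h(31,939)=(31*31+939)%997=903 h(870,683)=(870*31+683)%997=734 -> [903, 734]
  L3: h(903,734)=(903*31+734)%997=811 -> [811]
  root = 811 != target 60
Candidate B: set leaf[2] = 79 -> leaves = [31, 67, 79, 19, 92, 99, 84, 73]
  L0: [31, 67, 79, 19, 92, 99, 84, 73]
  L1: h(31,67)=(31*31+67)%997=31 h(79,19)=(79*31+19)%997=474 h(92,99)=(92*31+99)%997=957 h(84,73)=(84*31+73)%997=683 -> [31, 474, 957, 683]
  L2: h(31,474)=(31*31+474)%997=438 h(957,683)=(957*31+683)%997=440 -> [438, 440]
  L3: h(438,440)=(438*31+440)%997=60 -> [60]
  root = 60 == target 60  ** MATCH **
Candidate C: set leaf[6] = 81 -> leaves = [31, 67, 94, 19, 92, 99, 81, 73]
  L0: [31, 67, 94, 19, 92, 99, 81, 73]
  L1: h(31,67)=(31*31+67)%997=31 h(94,19)=(94*31+19)%997=939 h(92,99)=(92*31+99)%997=957 h(81,73)=(81*31+73)%997=590 -> [31, 939, 957, 590]
  L2: h(31,939)=(31*31+939)%997=903 h(957,590)=(957*31+590)%997=347 -> [903, 347]
  L3: h(903,347)=(903*31+347)%997=424 -> [424]
  root = 424 != target 60
Candidate B produces the target root.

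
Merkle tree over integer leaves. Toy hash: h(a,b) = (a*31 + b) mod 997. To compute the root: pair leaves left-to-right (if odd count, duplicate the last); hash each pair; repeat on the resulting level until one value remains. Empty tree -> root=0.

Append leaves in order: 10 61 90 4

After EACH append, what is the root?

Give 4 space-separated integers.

Answer: 10 371 423 337

Derivation:
After append 10 (leaves=[10]):
  L0: [10]
  root=10
After append 61 (leaves=[10, 61]):
  L0: [10, 61]
  L1: h(10,61)=(10*31+61)%997=371 -> [371]
  root=371
After append 90 (leaves=[10, 61, 90]):
  L0: [10, 61, 90]
  L1: h(10,61)=(10*31+61)%997=371 h(90,90)=(90*31+90)%997=886 -> [371, 886]
  L2: h(371,886)=(371*31+886)%997=423 -> [423]
  root=423
After append 4 (leaves=[10, 61, 90, 4]):
  L0: [10, 61, 90, 4]
  L1: h(10,61)=(10*31+61)%997=371 h(90,4)=(90*31+4)%997=800 -> [371, 800]
  L2: h(371,800)=(371*31+800)%997=337 -> [337]
  root=337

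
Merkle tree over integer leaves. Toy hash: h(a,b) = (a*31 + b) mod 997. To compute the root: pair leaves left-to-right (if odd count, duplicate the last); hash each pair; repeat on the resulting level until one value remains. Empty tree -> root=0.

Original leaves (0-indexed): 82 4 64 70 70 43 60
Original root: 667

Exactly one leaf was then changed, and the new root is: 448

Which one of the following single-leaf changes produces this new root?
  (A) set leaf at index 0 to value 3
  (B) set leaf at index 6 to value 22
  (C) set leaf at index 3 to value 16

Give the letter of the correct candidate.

Original leaves: [82, 4, 64, 70, 70, 43, 60]
Target new root: 448
Try each candidate change and compute the resulting root:
Candidate A: set leaf[0] = 3 -> leaves = [3, 4, 64, 70, 70, 43, 60]
  L0: [3, 4, 64, 70, 70, 43, 60]
  L1: h(3,4)=(3*31+4)%997=97 h(64,70)=(64*31+70)%997=60 h(70,43)=(70*31+43)%997=219 h(60,60)=(60*31+60)%997=923 -> [97, 60, 219, 923]
  L2: h(97,60)=(97*31+60)%997=76 h(219,923)=(219*31+923)%997=733 -> [76, 733]
  L3: h(76,733)=(76*31+733)%997=98 -> [98]
  root = 98 != target 448
Candidate B: set leaf[6] = 22 -> leaves = [82, 4, 64, 70, 70, 43, 22]
  L0: [82, 4, 64, 70, 70, 43, 22]
  L1: h(82,4)=(82*31+4)%997=552 h(64,70)=(64*31+70)%997=60 h(70,43)=(70*31+43)%997=219 h(22,22)=(22*31+22)%997=704 -> [552, 60, 219, 704]
  L2: h(552,60)=(552*31+60)%997=223 h(219,704)=(219*31+704)%997=514 -> [223, 514]
  L3: h(223,514)=(223*31+514)%997=448 -> [448]
  root = 448 == target 448  ** MATCH **
Candidate C: set leaf[3] = 16 -> leaves = [82, 4, 64, 16, 70, 43, 60]
  L0: [82, 4, 64, 16, 70, 43, 60]
  L1: h(82,4)=(82*31+4)%997=552 h(64,16)=(64*31+16)%997=6 h(70,43)=(70*31+43)%997=219 h(60,60)=(60*31+60)%997=923 -> [552, 6, 219, 923]
  L2: h(552,6)=(552*31+6)%997=169 h(219,923)=(219*31+923)%997=733 -> [169, 733]
  L3: h(169,733)=(169*31+733)%997=987 -> [987]
  root = 987 != target 448
Candidate B produces the target root.

Answer: B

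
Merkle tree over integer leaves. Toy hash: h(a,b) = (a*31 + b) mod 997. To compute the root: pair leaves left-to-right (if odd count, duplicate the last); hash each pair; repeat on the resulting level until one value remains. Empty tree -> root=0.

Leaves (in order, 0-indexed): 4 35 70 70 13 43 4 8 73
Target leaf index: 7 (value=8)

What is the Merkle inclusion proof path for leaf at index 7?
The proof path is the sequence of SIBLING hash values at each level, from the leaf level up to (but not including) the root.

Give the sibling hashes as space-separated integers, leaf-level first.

L0 (leaves): [4, 35, 70, 70, 13, 43, 4, 8, 73], target index=7
L1: h(4,35)=(4*31+35)%997=159 [pair 0] h(70,70)=(70*31+70)%997=246 [pair 1] h(13,43)=(13*31+43)%997=446 [pair 2] h(4,8)=(4*31+8)%997=132 [pair 3] h(73,73)=(73*31+73)%997=342 [pair 4] -> [159, 246, 446, 132, 342]
  Sibling for proof at L0: 4
L2: h(159,246)=(159*31+246)%997=190 [pair 0] h(446,132)=(446*31+132)%997=0 [pair 1] h(342,342)=(342*31+342)%997=974 [pair 2] -> [190, 0, 974]
  Sibling for proof at L1: 446
L3: h(190,0)=(190*31+0)%997=905 [pair 0] h(974,974)=(974*31+974)%997=261 [pair 1] -> [905, 261]
  Sibling for proof at L2: 190
L4: h(905,261)=(905*31+261)%997=400 [pair 0] -> [400]
  Sibling for proof at L3: 261
Root: 400
Proof path (sibling hashes from leaf to root): [4, 446, 190, 261]

Answer: 4 446 190 261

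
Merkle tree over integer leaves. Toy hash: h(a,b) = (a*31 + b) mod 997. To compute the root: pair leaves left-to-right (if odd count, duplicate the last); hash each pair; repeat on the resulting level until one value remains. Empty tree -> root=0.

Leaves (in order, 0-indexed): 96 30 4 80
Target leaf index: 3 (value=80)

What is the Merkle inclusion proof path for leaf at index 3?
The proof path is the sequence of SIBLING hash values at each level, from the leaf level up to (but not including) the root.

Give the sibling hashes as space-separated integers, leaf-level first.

L0 (leaves): [96, 30, 4, 80], target index=3
L1: h(96,30)=(96*31+30)%997=15 [pair 0] h(4,80)=(4*31+80)%997=204 [pair 1] -> [15, 204]
  Sibling for proof at L0: 4
L2: h(15,204)=(15*31+204)%997=669 [pair 0] -> [669]
  Sibling for proof at L1: 15
Root: 669
Proof path (sibling hashes from leaf to root): [4, 15]

Answer: 4 15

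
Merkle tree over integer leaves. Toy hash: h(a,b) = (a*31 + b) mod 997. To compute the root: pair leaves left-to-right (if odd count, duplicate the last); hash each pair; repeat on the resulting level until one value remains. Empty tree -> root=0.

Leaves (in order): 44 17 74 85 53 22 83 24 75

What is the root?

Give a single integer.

L0: [44, 17, 74, 85, 53, 22, 83, 24, 75]
L1: h(44,17)=(44*31+17)%997=384 h(74,85)=(74*31+85)%997=385 h(53,22)=(53*31+22)%997=668 h(83,24)=(83*31+24)%997=603 h(75,75)=(75*31+75)%997=406 -> [384, 385, 668, 603, 406]
L2: h(384,385)=(384*31+385)%997=325 h(668,603)=(668*31+603)%997=374 h(406,406)=(406*31+406)%997=31 -> [325, 374, 31]
L3: h(325,374)=(325*31+374)%997=479 h(31,31)=(31*31+31)%997=992 -> [479, 992]
L4: h(479,992)=(479*31+992)%997=886 -> [886]

Answer: 886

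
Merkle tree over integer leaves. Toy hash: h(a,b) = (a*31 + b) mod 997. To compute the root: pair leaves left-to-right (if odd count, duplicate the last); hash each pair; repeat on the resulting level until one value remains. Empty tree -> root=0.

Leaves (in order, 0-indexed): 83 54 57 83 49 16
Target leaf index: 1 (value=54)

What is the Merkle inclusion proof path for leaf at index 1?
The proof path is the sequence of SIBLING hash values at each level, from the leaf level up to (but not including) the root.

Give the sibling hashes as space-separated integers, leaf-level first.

Answer: 83 853 267

Derivation:
L0 (leaves): [83, 54, 57, 83, 49, 16], target index=1
L1: h(83,54)=(83*31+54)%997=633 [pair 0] h(57,83)=(57*31+83)%997=853 [pair 1] h(49,16)=(49*31+16)%997=538 [pair 2] -> [633, 853, 538]
  Sibling for proof at L0: 83
L2: h(633,853)=(633*31+853)%997=536 [pair 0] h(538,538)=(538*31+538)%997=267 [pair 1] -> [536, 267]
  Sibling for proof at L1: 853
L3: h(536,267)=(536*31+267)%997=931 [pair 0] -> [931]
  Sibling for proof at L2: 267
Root: 931
Proof path (sibling hashes from leaf to root): [83, 853, 267]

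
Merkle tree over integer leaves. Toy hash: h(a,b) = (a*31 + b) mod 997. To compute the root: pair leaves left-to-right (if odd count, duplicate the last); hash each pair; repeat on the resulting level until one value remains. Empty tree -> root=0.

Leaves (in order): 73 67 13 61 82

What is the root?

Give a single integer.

L0: [73, 67, 13, 61, 82]
L1: h(73,67)=(73*31+67)%997=336 h(13,61)=(13*31+61)%997=464 h(82,82)=(82*31+82)%997=630 -> [336, 464, 630]
L2: h(336,464)=(336*31+464)%997=910 h(630,630)=(630*31+630)%997=220 -> [910, 220]
L3: h(910,220)=(910*31+220)%997=514 -> [514]

Answer: 514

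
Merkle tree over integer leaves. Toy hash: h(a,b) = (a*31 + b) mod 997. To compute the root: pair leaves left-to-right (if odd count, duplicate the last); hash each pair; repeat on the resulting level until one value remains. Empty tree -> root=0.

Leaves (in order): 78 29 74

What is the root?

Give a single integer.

Answer: 459

Derivation:
L0: [78, 29, 74]
L1: h(78,29)=(78*31+29)%997=453 h(74,74)=(74*31+74)%997=374 -> [453, 374]
L2: h(453,374)=(453*31+374)%997=459 -> [459]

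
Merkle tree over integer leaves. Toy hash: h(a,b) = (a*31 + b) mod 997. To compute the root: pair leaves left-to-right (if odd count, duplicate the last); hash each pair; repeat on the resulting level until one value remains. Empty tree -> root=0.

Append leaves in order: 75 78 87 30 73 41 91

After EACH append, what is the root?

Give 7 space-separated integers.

Answer: 75 409 508 451 0 970 581

Derivation:
After append 75 (leaves=[75]):
  L0: [75]
  root=75
After append 78 (leaves=[75, 78]):
  L0: [75, 78]
  L1: h(75,78)=(75*31+78)%997=409 -> [409]
  root=409
After append 87 (leaves=[75, 78, 87]):
  L0: [75, 78, 87]
  L1: h(75,78)=(75*31+78)%997=409 h(87,87)=(87*31+87)%997=790 -> [409, 790]
  L2: h(409,790)=(409*31+790)%997=508 -> [508]
  root=508
After append 30 (leaves=[75, 78, 87, 30]):
  L0: [75, 78, 87, 30]
  L1: h(75,78)=(75*31+78)%997=409 h(87,30)=(87*31+30)%997=733 -> [409, 733]
  L2: h(409,733)=(409*31+733)%997=451 -> [451]
  root=451
After append 73 (leaves=[75, 78, 87, 30, 73]):
  L0: [75, 78, 87, 30, 73]
  L1: h(75,78)=(75*31+78)%997=409 h(87,30)=(87*31+30)%997=733 h(73,73)=(73*31+73)%997=342 -> [409, 733, 342]
  L2: h(409,733)=(409*31+733)%997=451 h(342,342)=(342*31+342)%997=974 -> [451, 974]
  L3: h(451,974)=(451*31+974)%997=0 -> [0]
  root=0
After append 41 (leaves=[75, 78, 87, 30, 73, 41]):
  L0: [75, 78, 87, 30, 73, 41]
  L1: h(75,78)=(75*31+78)%997=409 h(87,30)=(87*31+30)%997=733 h(73,41)=(73*31+41)%997=310 -> [409, 733, 310]
  L2: h(409,733)=(409*31+733)%997=451 h(310,310)=(310*31+310)%997=947 -> [451, 947]
  L3: h(451,947)=(451*31+947)%997=970 -> [970]
  root=970
After append 91 (leaves=[75, 78, 87, 30, 73, 41, 91]):
  L0: [75, 78, 87, 30, 73, 41, 91]
  L1: h(75,78)=(75*31+78)%997=409 h(87,30)=(87*31+30)%997=733 h(73,41)=(73*31+41)%997=310 h(91,91)=(91*31+91)%997=918 -> [409, 733, 310, 918]
  L2: h(409,733)=(409*31+733)%997=451 h(310,918)=(310*31+918)%997=558 -> [451, 558]
  L3: h(451,558)=(451*31+558)%997=581 -> [581]
  root=581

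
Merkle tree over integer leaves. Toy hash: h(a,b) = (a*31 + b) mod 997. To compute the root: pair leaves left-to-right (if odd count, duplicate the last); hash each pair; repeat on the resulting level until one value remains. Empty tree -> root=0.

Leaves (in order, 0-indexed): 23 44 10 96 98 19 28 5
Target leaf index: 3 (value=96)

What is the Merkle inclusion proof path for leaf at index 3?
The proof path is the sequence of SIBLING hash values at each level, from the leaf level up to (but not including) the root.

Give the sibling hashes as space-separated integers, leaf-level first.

Answer: 10 757 925

Derivation:
L0 (leaves): [23, 44, 10, 96, 98, 19, 28, 5], target index=3
L1: h(23,44)=(23*31+44)%997=757 [pair 0] h(10,96)=(10*31+96)%997=406 [pair 1] h(98,19)=(98*31+19)%997=66 [pair 2] h(28,5)=(28*31+5)%997=873 [pair 3] -> [757, 406, 66, 873]
  Sibling for proof at L0: 10
L2: h(757,406)=(757*31+406)%997=942 [pair 0] h(66,873)=(66*31+873)%997=925 [pair 1] -> [942, 925]
  Sibling for proof at L1: 757
L3: h(942,925)=(942*31+925)%997=217 [pair 0] -> [217]
  Sibling for proof at L2: 925
Root: 217
Proof path (sibling hashes from leaf to root): [10, 757, 925]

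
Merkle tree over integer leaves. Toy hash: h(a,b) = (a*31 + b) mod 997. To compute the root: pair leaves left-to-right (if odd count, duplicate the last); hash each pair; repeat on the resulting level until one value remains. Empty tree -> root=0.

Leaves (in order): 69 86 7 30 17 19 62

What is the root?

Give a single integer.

Answer: 305

Derivation:
L0: [69, 86, 7, 30, 17, 19, 62]
L1: h(69,86)=(69*31+86)%997=231 h(7,30)=(7*31+30)%997=247 h(17,19)=(17*31+19)%997=546 h(62,62)=(62*31+62)%997=987 -> [231, 247, 546, 987]
L2: h(231,247)=(231*31+247)%997=429 h(546,987)=(546*31+987)%997=964 -> [429, 964]
L3: h(429,964)=(429*31+964)%997=305 -> [305]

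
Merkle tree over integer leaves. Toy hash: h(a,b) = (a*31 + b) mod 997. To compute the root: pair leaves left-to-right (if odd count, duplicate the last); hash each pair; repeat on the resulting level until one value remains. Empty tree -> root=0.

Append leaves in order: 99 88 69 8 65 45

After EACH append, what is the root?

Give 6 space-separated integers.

Answer: 99 166 375 314 522 879

Derivation:
After append 99 (leaves=[99]):
  L0: [99]
  root=99
After append 88 (leaves=[99, 88]):
  L0: [99, 88]
  L1: h(99,88)=(99*31+88)%997=166 -> [166]
  root=166
After append 69 (leaves=[99, 88, 69]):
  L0: [99, 88, 69]
  L1: h(99,88)=(99*31+88)%997=166 h(69,69)=(69*31+69)%997=214 -> [166, 214]
  L2: h(166,214)=(166*31+214)%997=375 -> [375]
  root=375
After append 8 (leaves=[99, 88, 69, 8]):
  L0: [99, 88, 69, 8]
  L1: h(99,88)=(99*31+88)%997=166 h(69,8)=(69*31+8)%997=153 -> [166, 153]
  L2: h(166,153)=(166*31+153)%997=314 -> [314]
  root=314
After append 65 (leaves=[99, 88, 69, 8, 65]):
  L0: [99, 88, 69, 8, 65]
  L1: h(99,88)=(99*31+88)%997=166 h(69,8)=(69*31+8)%997=153 h(65,65)=(65*31+65)%997=86 -> [166, 153, 86]
  L2: h(166,153)=(166*31+153)%997=314 h(86,86)=(86*31+86)%997=758 -> [314, 758]
  L3: h(314,758)=(314*31+758)%997=522 -> [522]
  root=522
After append 45 (leaves=[99, 88, 69, 8, 65, 45]):
  L0: [99, 88, 69, 8, 65, 45]
  L1: h(99,88)=(99*31+88)%997=166 h(69,8)=(69*31+8)%997=153 h(65,45)=(65*31+45)%997=66 -> [166, 153, 66]
  L2: h(166,153)=(166*31+153)%997=314 h(66,66)=(66*31+66)%997=118 -> [314, 118]
  L3: h(314,118)=(314*31+118)%997=879 -> [879]
  root=879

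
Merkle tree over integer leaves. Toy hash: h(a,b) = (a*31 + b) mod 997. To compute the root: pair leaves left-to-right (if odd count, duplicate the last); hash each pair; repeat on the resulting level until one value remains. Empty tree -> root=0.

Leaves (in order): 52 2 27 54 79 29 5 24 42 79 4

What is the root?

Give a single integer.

L0: [52, 2, 27, 54, 79, 29, 5, 24, 42, 79, 4]
L1: h(52,2)=(52*31+2)%997=617 h(27,54)=(27*31+54)%997=891 h(79,29)=(79*31+29)%997=484 h(5,24)=(5*31+24)%997=179 h(42,79)=(42*31+79)%997=384 h(4,4)=(4*31+4)%997=128 -> [617, 891, 484, 179, 384, 128]
L2: h(617,891)=(617*31+891)%997=78 h(484,179)=(484*31+179)%997=228 h(384,128)=(384*31+128)%997=68 -> [78, 228, 68]
L3: h(78,228)=(78*31+228)%997=652 h(68,68)=(68*31+68)%997=182 -> [652, 182]
L4: h(652,182)=(652*31+182)%997=454 -> [454]

Answer: 454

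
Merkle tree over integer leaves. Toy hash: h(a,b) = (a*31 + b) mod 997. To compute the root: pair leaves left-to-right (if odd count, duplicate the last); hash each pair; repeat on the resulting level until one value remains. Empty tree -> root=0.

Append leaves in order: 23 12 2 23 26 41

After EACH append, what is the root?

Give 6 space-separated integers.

After append 23 (leaves=[23]):
  L0: [23]
  root=23
After append 12 (leaves=[23, 12]):
  L0: [23, 12]
  L1: h(23,12)=(23*31+12)%997=725 -> [725]
  root=725
After append 2 (leaves=[23, 12, 2]):
  L0: [23, 12, 2]
  L1: h(23,12)=(23*31+12)%997=725 h(2,2)=(2*31+2)%997=64 -> [725, 64]
  L2: h(725,64)=(725*31+64)%997=605 -> [605]
  root=605
After append 23 (leaves=[23, 12, 2, 23]):
  L0: [23, 12, 2, 23]
  L1: h(23,12)=(23*31+12)%997=725 h(2,23)=(2*31+23)%997=85 -> [725, 85]
  L2: h(725,85)=(725*31+85)%997=626 -> [626]
  root=626
After append 26 (leaves=[23, 12, 2, 23, 26]):
  L0: [23, 12, 2, 23, 26]
  L1: h(23,12)=(23*31+12)%997=725 h(2,23)=(2*31+23)%997=85 h(26,26)=(26*31+26)%997=832 -> [725, 85, 832]
  L2: h(725,85)=(725*31+85)%997=626 h(832,832)=(832*31+832)%997=702 -> [626, 702]
  L3: h(626,702)=(626*31+702)%997=168 -> [168]
  root=168
After append 41 (leaves=[23, 12, 2, 23, 26, 41]):
  L0: [23, 12, 2, 23, 26, 41]
  L1: h(23,12)=(23*31+12)%997=725 h(2,23)=(2*31+23)%997=85 h(26,41)=(26*31+41)%997=847 -> [725, 85, 847]
  L2: h(725,85)=(725*31+85)%997=626 h(847,847)=(847*31+847)%997=185 -> [626, 185]
  L3: h(626,185)=(626*31+185)%997=648 -> [648]
  root=648

Answer: 23 725 605 626 168 648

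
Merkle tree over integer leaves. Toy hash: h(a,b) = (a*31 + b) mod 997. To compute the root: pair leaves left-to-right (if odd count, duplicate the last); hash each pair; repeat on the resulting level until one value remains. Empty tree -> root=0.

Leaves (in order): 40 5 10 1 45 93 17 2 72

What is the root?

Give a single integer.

Answer: 283

Derivation:
L0: [40, 5, 10, 1, 45, 93, 17, 2, 72]
L1: h(40,5)=(40*31+5)%997=248 h(10,1)=(10*31+1)%997=311 h(45,93)=(45*31+93)%997=491 h(17,2)=(17*31+2)%997=529 h(72,72)=(72*31+72)%997=310 -> [248, 311, 491, 529, 310]
L2: h(248,311)=(248*31+311)%997=23 h(491,529)=(491*31+529)%997=795 h(310,310)=(310*31+310)%997=947 -> [23, 795, 947]
L3: h(23,795)=(23*31+795)%997=511 h(947,947)=(947*31+947)%997=394 -> [511, 394]
L4: h(511,394)=(511*31+394)%997=283 -> [283]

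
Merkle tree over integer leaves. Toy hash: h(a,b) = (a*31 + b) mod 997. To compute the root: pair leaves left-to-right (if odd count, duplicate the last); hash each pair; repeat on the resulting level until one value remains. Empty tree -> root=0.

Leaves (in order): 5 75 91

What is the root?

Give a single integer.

Answer: 72

Derivation:
L0: [5, 75, 91]
L1: h(5,75)=(5*31+75)%997=230 h(91,91)=(91*31+91)%997=918 -> [230, 918]
L2: h(230,918)=(230*31+918)%997=72 -> [72]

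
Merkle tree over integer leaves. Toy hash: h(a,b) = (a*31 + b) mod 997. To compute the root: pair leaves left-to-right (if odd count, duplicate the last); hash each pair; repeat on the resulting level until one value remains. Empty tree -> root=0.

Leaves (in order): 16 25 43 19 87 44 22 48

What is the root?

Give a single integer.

L0: [16, 25, 43, 19, 87, 44, 22, 48]
L1: h(16,25)=(16*31+25)%997=521 h(43,19)=(43*31+19)%997=355 h(87,44)=(87*31+44)%997=747 h(22,48)=(22*31+48)%997=730 -> [521, 355, 747, 730]
L2: h(521,355)=(521*31+355)%997=554 h(747,730)=(747*31+730)%997=956 -> [554, 956]
L3: h(554,956)=(554*31+956)%997=184 -> [184]

Answer: 184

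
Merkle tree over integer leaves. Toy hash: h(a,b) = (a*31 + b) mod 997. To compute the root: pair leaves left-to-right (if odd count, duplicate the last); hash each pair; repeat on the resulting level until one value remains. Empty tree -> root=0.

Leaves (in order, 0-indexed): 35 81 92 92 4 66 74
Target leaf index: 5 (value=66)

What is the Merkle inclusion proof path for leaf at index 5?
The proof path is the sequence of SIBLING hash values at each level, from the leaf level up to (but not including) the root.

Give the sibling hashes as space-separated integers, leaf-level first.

L0 (leaves): [35, 81, 92, 92, 4, 66, 74], target index=5
L1: h(35,81)=(35*31+81)%997=169 [pair 0] h(92,92)=(92*31+92)%997=950 [pair 1] h(4,66)=(4*31+66)%997=190 [pair 2] h(74,74)=(74*31+74)%997=374 [pair 3] -> [169, 950, 190, 374]
  Sibling for proof at L0: 4
L2: h(169,950)=(169*31+950)%997=207 [pair 0] h(190,374)=(190*31+374)%997=282 [pair 1] -> [207, 282]
  Sibling for proof at L1: 374
L3: h(207,282)=(207*31+282)%997=717 [pair 0] -> [717]
  Sibling for proof at L2: 207
Root: 717
Proof path (sibling hashes from leaf to root): [4, 374, 207]

Answer: 4 374 207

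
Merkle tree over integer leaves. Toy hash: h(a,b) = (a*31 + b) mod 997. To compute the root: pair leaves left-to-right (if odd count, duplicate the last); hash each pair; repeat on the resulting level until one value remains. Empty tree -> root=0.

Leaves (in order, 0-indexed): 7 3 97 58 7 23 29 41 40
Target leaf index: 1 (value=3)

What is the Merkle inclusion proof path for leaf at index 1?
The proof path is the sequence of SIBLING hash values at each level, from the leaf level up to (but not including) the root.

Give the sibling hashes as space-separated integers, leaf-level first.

L0 (leaves): [7, 3, 97, 58, 7, 23, 29, 41, 40], target index=1
L1: h(7,3)=(7*31+3)%997=220 [pair 0] h(97,58)=(97*31+58)%997=74 [pair 1] h(7,23)=(7*31+23)%997=240 [pair 2] h(29,41)=(29*31+41)%997=940 [pair 3] h(40,40)=(40*31+40)%997=283 [pair 4] -> [220, 74, 240, 940, 283]
  Sibling for proof at L0: 7
L2: h(220,74)=(220*31+74)%997=912 [pair 0] h(240,940)=(240*31+940)%997=404 [pair 1] h(283,283)=(283*31+283)%997=83 [pair 2] -> [912, 404, 83]
  Sibling for proof at L1: 74
L3: h(912,404)=(912*31+404)%997=760 [pair 0] h(83,83)=(83*31+83)%997=662 [pair 1] -> [760, 662]
  Sibling for proof at L2: 404
L4: h(760,662)=(760*31+662)%997=294 [pair 0] -> [294]
  Sibling for proof at L3: 662
Root: 294
Proof path (sibling hashes from leaf to root): [7, 74, 404, 662]

Answer: 7 74 404 662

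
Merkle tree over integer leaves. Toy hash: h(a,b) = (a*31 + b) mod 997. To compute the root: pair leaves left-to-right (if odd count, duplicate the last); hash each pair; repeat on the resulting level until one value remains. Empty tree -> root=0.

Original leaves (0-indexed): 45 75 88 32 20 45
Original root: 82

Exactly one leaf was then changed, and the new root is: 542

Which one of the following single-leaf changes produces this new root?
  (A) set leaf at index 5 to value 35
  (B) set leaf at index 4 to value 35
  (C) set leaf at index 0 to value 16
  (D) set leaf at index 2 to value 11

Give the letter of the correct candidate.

Answer: C

Derivation:
Original leaves: [45, 75, 88, 32, 20, 45]
Target new root: 542
Try each candidate change and compute the resulting root:
Candidate A: set leaf[5] = 35 -> leaves = [45, 75, 88, 32, 20, 35]
  L0: [45, 75, 88, 32, 20, 35]
  L1: h(45,75)=(45*31+75)%997=473 h(88,32)=(88*31+32)%997=766 h(20,35)=(20*31+35)%997=655 -> [473, 766, 655]
  L2: h(473,766)=(473*31+766)%997=474 h(655,655)=(655*31+655)%997=23 -> [474, 23]
  L3: h(474,23)=(474*31+23)%997=759 -> [759]
  root = 759 != target 542
Candidate B: set leaf[4] = 35 -> leaves = [45, 75, 88, 32, 35, 45]
  L0: [45, 75, 88, 32, 35, 45]
  L1: h(45,75)=(45*31+75)%997=473 h(88,32)=(88*31+32)%997=766 h(35,45)=(35*31+45)%997=133 -> [473, 766, 133]
  L2: h(473,766)=(473*31+766)%997=474 h(133,133)=(133*31+133)%997=268 -> [474, 268]
  L3: h(474,268)=(474*31+268)%997=7 -> [7]
  root = 7 != target 542
Candidate C: set leaf[0] = 16 -> leaves = [16, 75, 88, 32, 20, 45]
  L0: [16, 75, 88, 32, 20, 45]
  L1: h(16,75)=(16*31+75)%997=571 h(88,32)=(88*31+32)%997=766 h(20,45)=(20*31+45)%997=665 -> [571, 766, 665]
  L2: h(571,766)=(571*31+766)%997=521 h(665,665)=(665*31+665)%997=343 -> [521, 343]
  L3: h(521,343)=(521*31+343)%997=542 -> [542]
  root = 542 == target 542  ** MATCH **
Candidate D: set leaf[2] = 11 -> leaves = [45, 75, 11, 32, 20, 45]
  L0: [45, 75, 11, 32, 20, 45]
  L1: h(45,75)=(45*31+75)%997=473 h(11,32)=(11*31+32)%997=373 h(20,45)=(20*31+45)%997=665 -> [473, 373, 665]
  L2: h(473,373)=(473*31+373)%997=81 h(665,665)=(665*31+665)%997=343 -> [81, 343]
  L3: h(81,343)=(81*31+343)%997=860 -> [860]
  root = 860 != target 542
Candidate C produces the target root.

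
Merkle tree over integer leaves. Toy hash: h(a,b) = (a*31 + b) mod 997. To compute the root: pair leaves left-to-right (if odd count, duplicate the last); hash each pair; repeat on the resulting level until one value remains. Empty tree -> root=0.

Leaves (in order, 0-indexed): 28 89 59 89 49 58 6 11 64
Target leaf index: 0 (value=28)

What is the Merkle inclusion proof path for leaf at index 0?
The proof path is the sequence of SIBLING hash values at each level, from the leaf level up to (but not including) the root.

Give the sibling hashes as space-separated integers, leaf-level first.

L0 (leaves): [28, 89, 59, 89, 49, 58, 6, 11, 64], target index=0
L1: h(28,89)=(28*31+89)%997=957 [pair 0] h(59,89)=(59*31+89)%997=921 [pair 1] h(49,58)=(49*31+58)%997=580 [pair 2] h(6,11)=(6*31+11)%997=197 [pair 3] h(64,64)=(64*31+64)%997=54 [pair 4] -> [957, 921, 580, 197, 54]
  Sibling for proof at L0: 89
L2: h(957,921)=(957*31+921)%997=678 [pair 0] h(580,197)=(580*31+197)%997=231 [pair 1] h(54,54)=(54*31+54)%997=731 [pair 2] -> [678, 231, 731]
  Sibling for proof at L1: 921
L3: h(678,231)=(678*31+231)%997=312 [pair 0] h(731,731)=(731*31+731)%997=461 [pair 1] -> [312, 461]
  Sibling for proof at L2: 231
L4: h(312,461)=(312*31+461)%997=163 [pair 0] -> [163]
  Sibling for proof at L3: 461
Root: 163
Proof path (sibling hashes from leaf to root): [89, 921, 231, 461]

Answer: 89 921 231 461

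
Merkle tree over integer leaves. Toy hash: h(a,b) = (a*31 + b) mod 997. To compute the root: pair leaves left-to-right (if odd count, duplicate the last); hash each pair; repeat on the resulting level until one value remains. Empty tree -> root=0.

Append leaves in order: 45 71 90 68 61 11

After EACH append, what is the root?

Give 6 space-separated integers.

Answer: 45 469 470 448 580 974

Derivation:
After append 45 (leaves=[45]):
  L0: [45]
  root=45
After append 71 (leaves=[45, 71]):
  L0: [45, 71]
  L1: h(45,71)=(45*31+71)%997=469 -> [469]
  root=469
After append 90 (leaves=[45, 71, 90]):
  L0: [45, 71, 90]
  L1: h(45,71)=(45*31+71)%997=469 h(90,90)=(90*31+90)%997=886 -> [469, 886]
  L2: h(469,886)=(469*31+886)%997=470 -> [470]
  root=470
After append 68 (leaves=[45, 71, 90, 68]):
  L0: [45, 71, 90, 68]
  L1: h(45,71)=(45*31+71)%997=469 h(90,68)=(90*31+68)%997=864 -> [469, 864]
  L2: h(469,864)=(469*31+864)%997=448 -> [448]
  root=448
After append 61 (leaves=[45, 71, 90, 68, 61]):
  L0: [45, 71, 90, 68, 61]
  L1: h(45,71)=(45*31+71)%997=469 h(90,68)=(90*31+68)%997=864 h(61,61)=(61*31+61)%997=955 -> [469, 864, 955]
  L2: h(469,864)=(469*31+864)%997=448 h(955,955)=(955*31+955)%997=650 -> [448, 650]
  L3: h(448,650)=(448*31+650)%997=580 -> [580]
  root=580
After append 11 (leaves=[45, 71, 90, 68, 61, 11]):
  L0: [45, 71, 90, 68, 61, 11]
  L1: h(45,71)=(45*31+71)%997=469 h(90,68)=(90*31+68)%997=864 h(61,11)=(61*31+11)%997=905 -> [469, 864, 905]
  L2: h(469,864)=(469*31+864)%997=448 h(905,905)=(905*31+905)%997=47 -> [448, 47]
  L3: h(448,47)=(448*31+47)%997=974 -> [974]
  root=974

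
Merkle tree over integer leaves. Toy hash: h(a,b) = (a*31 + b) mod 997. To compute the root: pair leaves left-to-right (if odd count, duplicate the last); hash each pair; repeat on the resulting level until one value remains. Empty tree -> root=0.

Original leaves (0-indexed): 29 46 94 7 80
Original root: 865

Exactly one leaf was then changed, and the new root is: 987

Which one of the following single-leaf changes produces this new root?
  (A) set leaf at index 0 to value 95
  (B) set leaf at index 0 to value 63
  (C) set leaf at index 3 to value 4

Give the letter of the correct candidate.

Answer: A

Derivation:
Original leaves: [29, 46, 94, 7, 80]
Target new root: 987
Try each candidate change and compute the resulting root:
Candidate A: set leaf[0] = 95 -> leaves = [95, 46, 94, 7, 80]
  L0: [95, 46, 94, 7, 80]
  L1: h(95,46)=(95*31+46)%997=0 h(94,7)=(94*31+7)%997=927 h(80,80)=(80*31+80)%997=566 -> [0, 927, 566]
  L2: h(0,927)=(0*31+927)%997=927 h(566,566)=(566*31+566)%997=166 -> [927, 166]
  L3: h(927,166)=(927*31+166)%997=987 -> [987]
  root = 987 == target 987  ** MATCH **
Candidate B: set leaf[0] = 63 -> leaves = [63, 46, 94, 7, 80]
  L0: [63, 46, 94, 7, 80]
  L1: h(63,46)=(63*31+46)%997=5 h(94,7)=(94*31+7)%997=927 h(80,80)=(80*31+80)%997=566 -> [5, 927, 566]
  L2: h(5,927)=(5*31+927)%997=85 h(566,566)=(566*31+566)%997=166 -> [85, 166]
  L3: h(85,166)=(85*31+166)%997=807 -> [807]
  root = 807 != target 987
Candidate C: set leaf[3] = 4 -> leaves = [29, 46, 94, 4, 80]
  L0: [29, 46, 94, 4, 80]
  L1: h(29,46)=(29*31+46)%997=945 h(94,4)=(94*31+4)%997=924 h(80,80)=(80*31+80)%997=566 -> [945, 924, 566]
  L2: h(945,924)=(945*31+924)%997=309 h(566,566)=(566*31+566)%997=166 -> [309, 166]
  L3: h(309,166)=(309*31+166)%997=772 -> [772]
  root = 772 != target 987
Candidate A produces the target root.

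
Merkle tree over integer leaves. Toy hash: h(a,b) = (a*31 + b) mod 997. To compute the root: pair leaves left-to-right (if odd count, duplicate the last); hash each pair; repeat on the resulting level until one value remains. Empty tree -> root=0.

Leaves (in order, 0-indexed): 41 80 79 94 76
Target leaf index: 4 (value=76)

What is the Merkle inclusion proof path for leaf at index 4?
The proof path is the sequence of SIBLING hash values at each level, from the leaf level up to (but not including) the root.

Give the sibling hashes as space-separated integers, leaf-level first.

Answer: 76 438 556

Derivation:
L0 (leaves): [41, 80, 79, 94, 76], target index=4
L1: h(41,80)=(41*31+80)%997=354 [pair 0] h(79,94)=(79*31+94)%997=549 [pair 1] h(76,76)=(76*31+76)%997=438 [pair 2] -> [354, 549, 438]
  Sibling for proof at L0: 76
L2: h(354,549)=(354*31+549)%997=556 [pair 0] h(438,438)=(438*31+438)%997=58 [pair 1] -> [556, 58]
  Sibling for proof at L1: 438
L3: h(556,58)=(556*31+58)%997=345 [pair 0] -> [345]
  Sibling for proof at L2: 556
Root: 345
Proof path (sibling hashes from leaf to root): [76, 438, 556]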